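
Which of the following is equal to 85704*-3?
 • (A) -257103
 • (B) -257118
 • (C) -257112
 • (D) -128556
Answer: C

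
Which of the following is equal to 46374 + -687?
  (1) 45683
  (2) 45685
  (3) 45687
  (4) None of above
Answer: 3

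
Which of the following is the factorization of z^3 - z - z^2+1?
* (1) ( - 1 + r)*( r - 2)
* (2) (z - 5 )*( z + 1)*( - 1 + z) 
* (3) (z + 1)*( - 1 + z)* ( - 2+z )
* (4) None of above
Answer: 4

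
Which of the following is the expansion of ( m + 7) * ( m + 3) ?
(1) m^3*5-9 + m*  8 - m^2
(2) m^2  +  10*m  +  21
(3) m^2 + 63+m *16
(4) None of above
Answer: 2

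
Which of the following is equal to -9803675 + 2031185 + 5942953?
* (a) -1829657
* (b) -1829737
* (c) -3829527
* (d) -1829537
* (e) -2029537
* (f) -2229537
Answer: d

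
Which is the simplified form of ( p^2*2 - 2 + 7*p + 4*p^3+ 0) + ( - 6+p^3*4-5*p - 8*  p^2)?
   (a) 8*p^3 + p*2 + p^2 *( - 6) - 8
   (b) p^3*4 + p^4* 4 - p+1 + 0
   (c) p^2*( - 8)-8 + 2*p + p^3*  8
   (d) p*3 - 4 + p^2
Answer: a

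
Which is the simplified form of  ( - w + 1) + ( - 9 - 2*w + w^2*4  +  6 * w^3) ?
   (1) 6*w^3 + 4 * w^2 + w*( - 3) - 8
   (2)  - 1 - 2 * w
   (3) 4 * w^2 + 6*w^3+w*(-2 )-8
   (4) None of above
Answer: 1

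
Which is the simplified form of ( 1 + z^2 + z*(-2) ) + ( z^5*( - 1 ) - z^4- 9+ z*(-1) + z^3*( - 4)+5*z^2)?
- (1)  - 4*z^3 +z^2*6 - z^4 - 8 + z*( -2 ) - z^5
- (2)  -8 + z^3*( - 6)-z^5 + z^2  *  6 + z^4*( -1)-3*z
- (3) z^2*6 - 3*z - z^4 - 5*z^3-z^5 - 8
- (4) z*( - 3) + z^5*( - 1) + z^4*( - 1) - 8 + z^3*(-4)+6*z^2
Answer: 4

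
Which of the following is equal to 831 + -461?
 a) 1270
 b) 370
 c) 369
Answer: b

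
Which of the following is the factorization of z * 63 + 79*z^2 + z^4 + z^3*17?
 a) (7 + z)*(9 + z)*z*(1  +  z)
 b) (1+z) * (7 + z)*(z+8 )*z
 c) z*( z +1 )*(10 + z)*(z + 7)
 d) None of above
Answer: a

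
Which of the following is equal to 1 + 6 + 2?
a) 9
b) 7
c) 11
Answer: a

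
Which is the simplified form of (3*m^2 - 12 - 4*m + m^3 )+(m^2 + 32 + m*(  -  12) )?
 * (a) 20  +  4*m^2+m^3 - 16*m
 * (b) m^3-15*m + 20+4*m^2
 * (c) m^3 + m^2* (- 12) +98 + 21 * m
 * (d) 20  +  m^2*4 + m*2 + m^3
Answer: a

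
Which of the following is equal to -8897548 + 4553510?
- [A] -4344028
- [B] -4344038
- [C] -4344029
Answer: B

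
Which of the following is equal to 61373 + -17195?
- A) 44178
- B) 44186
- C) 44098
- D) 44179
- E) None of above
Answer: A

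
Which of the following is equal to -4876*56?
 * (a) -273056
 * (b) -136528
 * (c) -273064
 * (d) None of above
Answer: a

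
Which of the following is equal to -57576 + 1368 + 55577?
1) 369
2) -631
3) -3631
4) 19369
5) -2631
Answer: 2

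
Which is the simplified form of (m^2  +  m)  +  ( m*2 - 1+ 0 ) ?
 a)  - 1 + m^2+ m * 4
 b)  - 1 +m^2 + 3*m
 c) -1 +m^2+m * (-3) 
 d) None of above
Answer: b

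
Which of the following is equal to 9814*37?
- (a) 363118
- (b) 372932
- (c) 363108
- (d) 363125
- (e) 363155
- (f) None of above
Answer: a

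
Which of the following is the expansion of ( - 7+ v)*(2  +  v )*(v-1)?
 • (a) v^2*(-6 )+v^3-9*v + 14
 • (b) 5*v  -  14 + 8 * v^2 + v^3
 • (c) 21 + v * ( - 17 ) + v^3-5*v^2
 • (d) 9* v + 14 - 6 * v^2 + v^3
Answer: a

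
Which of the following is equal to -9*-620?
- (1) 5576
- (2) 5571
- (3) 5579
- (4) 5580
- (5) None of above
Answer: 4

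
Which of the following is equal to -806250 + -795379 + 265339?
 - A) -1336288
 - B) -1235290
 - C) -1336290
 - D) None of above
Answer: C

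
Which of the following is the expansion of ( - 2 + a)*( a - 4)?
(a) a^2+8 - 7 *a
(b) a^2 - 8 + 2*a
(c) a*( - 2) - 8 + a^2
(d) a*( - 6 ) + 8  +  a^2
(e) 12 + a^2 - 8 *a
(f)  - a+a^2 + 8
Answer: d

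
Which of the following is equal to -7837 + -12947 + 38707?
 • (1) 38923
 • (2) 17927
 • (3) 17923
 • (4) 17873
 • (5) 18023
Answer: 3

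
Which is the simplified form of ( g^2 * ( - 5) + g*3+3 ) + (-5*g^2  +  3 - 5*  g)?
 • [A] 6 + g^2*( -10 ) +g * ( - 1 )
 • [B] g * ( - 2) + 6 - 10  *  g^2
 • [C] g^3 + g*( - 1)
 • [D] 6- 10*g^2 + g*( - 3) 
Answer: B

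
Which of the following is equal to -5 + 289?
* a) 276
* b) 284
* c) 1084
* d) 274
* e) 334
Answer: b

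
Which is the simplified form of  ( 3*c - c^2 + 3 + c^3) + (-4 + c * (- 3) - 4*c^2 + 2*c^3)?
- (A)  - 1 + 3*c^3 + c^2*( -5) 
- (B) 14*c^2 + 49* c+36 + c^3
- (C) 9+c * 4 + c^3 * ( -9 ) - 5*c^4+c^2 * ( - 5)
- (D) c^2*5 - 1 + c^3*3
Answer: A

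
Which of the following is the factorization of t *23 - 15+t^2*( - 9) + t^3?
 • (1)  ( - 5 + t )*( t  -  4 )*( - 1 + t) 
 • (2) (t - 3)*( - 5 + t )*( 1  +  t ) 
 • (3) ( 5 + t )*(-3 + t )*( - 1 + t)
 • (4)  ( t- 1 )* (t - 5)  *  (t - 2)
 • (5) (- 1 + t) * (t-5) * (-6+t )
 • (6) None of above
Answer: 6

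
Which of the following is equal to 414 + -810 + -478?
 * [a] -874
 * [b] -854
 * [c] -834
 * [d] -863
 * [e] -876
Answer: a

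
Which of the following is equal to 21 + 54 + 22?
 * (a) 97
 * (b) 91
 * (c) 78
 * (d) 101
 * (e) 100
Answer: a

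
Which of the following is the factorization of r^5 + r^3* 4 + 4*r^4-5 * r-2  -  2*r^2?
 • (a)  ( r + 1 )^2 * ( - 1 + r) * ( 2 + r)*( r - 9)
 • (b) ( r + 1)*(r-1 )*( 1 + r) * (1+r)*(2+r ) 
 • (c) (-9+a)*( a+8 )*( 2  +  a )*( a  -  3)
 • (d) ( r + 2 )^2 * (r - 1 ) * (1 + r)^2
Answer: b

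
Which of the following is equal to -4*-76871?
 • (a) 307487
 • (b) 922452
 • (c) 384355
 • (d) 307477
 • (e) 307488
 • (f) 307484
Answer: f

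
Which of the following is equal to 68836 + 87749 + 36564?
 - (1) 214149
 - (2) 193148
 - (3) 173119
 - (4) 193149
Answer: 4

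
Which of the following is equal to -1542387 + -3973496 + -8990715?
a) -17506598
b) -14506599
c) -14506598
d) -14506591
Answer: c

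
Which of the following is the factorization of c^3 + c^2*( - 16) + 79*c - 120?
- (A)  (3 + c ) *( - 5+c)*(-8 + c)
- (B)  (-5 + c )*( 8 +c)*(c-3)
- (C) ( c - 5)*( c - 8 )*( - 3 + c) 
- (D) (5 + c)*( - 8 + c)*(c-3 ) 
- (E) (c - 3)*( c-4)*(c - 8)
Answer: C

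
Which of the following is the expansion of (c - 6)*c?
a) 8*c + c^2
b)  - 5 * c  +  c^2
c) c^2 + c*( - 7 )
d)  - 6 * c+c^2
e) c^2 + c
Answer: d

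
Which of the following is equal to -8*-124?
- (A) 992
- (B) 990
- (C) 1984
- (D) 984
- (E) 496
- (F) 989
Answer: A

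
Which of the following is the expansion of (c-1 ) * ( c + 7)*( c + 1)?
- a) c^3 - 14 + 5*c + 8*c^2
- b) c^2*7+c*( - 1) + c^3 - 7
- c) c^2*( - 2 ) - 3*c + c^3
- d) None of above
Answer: b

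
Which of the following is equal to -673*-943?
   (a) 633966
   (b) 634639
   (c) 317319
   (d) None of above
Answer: b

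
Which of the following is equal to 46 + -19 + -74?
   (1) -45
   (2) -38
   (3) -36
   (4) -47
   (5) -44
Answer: 4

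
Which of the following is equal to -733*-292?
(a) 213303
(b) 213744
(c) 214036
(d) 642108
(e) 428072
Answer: c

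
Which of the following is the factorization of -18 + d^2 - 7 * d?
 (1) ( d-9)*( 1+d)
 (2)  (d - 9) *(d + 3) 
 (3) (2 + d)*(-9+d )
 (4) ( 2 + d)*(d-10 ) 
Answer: 3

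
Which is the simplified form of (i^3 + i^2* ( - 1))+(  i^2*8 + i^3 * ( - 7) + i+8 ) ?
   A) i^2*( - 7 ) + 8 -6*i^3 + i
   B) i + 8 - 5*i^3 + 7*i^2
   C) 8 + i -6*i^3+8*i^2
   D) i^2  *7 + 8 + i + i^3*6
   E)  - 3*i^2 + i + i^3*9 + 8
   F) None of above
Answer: F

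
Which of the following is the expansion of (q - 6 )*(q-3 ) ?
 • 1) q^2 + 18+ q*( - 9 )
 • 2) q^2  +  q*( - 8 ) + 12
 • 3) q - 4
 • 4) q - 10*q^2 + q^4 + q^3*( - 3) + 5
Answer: 1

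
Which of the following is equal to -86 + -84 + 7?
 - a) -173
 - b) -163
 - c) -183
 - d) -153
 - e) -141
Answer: b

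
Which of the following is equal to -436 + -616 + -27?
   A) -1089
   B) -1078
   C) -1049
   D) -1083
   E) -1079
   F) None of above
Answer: E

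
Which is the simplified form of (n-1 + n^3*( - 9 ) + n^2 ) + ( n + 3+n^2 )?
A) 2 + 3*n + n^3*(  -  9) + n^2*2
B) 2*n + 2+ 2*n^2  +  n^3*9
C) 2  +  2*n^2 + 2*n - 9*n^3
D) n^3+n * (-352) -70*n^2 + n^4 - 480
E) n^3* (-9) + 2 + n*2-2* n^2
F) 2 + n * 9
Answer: C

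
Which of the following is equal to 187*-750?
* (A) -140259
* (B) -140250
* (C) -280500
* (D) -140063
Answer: B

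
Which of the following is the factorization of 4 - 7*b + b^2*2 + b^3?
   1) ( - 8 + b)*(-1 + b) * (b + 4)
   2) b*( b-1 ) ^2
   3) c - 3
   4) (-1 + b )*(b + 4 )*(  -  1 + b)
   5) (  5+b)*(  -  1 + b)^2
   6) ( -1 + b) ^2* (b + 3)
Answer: 4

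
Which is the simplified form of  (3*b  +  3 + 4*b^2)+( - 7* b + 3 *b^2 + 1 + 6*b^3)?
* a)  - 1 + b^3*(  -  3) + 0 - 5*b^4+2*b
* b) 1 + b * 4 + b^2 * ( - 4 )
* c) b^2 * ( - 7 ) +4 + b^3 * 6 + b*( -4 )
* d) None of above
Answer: d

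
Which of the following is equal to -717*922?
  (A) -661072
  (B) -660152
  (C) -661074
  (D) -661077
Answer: C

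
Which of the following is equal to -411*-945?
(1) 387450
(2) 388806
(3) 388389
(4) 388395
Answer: 4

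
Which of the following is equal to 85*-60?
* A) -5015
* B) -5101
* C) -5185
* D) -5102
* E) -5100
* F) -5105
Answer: E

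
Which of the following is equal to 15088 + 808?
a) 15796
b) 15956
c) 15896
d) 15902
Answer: c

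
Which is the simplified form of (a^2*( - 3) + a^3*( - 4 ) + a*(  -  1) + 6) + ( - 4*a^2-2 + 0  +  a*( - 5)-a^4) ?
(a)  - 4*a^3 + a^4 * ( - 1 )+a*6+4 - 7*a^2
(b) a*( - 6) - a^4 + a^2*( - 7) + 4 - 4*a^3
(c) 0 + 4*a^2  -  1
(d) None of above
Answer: b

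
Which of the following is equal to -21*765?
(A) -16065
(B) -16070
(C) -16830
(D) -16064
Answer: A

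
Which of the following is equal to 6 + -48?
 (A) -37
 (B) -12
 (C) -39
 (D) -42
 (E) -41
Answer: D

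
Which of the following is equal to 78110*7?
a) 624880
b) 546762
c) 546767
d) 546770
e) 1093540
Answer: d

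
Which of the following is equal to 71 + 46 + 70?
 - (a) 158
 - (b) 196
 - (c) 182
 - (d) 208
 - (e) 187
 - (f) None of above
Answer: e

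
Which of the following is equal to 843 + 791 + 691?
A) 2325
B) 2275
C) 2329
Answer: A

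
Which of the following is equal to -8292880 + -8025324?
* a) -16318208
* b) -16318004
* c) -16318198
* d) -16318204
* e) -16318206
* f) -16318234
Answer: d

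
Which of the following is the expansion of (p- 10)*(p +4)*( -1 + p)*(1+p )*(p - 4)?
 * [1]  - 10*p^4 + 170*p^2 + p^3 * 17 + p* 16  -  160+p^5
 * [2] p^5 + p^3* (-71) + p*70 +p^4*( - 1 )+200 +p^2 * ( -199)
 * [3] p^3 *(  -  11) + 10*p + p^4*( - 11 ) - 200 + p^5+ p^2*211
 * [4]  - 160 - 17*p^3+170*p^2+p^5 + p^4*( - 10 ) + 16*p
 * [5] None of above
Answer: 4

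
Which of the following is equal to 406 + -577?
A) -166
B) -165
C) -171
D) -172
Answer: C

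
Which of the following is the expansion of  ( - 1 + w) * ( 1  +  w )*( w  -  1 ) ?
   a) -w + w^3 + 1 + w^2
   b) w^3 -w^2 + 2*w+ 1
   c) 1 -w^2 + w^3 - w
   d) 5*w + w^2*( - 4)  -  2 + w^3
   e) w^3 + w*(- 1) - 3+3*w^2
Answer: c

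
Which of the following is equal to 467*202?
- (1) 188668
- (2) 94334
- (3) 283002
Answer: 2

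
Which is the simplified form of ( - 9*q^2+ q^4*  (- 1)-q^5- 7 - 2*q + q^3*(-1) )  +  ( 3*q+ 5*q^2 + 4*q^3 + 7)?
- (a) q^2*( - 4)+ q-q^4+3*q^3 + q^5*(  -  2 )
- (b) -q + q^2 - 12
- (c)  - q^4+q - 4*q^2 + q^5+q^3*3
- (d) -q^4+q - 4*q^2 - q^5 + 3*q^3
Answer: d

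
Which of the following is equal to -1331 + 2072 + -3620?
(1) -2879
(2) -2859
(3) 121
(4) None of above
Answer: 1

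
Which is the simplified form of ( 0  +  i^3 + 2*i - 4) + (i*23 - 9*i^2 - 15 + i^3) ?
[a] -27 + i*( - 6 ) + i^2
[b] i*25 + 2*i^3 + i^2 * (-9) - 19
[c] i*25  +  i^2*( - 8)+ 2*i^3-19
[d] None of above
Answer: b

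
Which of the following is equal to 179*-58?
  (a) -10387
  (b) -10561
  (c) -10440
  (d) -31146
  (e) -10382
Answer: e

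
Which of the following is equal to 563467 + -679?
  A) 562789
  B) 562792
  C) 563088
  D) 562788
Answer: D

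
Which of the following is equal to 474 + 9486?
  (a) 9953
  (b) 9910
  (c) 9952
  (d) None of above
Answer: d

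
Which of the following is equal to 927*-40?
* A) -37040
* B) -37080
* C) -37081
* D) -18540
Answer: B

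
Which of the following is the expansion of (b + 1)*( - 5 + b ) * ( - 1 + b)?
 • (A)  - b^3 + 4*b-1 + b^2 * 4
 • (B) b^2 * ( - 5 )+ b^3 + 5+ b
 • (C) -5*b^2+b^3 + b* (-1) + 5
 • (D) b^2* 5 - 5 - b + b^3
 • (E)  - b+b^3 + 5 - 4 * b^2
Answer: C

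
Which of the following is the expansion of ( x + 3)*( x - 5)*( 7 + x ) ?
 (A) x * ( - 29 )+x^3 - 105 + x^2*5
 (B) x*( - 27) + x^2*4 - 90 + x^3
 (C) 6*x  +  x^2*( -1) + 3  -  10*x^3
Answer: A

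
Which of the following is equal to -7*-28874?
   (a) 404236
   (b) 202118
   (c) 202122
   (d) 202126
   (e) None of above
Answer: b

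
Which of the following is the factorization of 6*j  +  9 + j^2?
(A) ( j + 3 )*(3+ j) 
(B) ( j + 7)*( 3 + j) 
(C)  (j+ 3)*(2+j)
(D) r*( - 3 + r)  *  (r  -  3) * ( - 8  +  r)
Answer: A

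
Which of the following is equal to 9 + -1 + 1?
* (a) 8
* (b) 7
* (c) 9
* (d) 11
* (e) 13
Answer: c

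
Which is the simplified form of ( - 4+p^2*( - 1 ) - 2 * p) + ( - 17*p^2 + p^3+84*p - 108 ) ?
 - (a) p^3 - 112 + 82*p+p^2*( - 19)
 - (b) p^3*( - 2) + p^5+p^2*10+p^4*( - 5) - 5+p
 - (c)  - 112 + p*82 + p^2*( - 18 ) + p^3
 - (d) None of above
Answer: c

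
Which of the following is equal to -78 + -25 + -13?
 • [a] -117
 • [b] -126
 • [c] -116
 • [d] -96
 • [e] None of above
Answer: c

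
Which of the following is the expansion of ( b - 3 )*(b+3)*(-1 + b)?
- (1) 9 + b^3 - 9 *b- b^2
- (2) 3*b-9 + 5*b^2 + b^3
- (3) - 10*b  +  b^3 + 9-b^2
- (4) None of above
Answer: 1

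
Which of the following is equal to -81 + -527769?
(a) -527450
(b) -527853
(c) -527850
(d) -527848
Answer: c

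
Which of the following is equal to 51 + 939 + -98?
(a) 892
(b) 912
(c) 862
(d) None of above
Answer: a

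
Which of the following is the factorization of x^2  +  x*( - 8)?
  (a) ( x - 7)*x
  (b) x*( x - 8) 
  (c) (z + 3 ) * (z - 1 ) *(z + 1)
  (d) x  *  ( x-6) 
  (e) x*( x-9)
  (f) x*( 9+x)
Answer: b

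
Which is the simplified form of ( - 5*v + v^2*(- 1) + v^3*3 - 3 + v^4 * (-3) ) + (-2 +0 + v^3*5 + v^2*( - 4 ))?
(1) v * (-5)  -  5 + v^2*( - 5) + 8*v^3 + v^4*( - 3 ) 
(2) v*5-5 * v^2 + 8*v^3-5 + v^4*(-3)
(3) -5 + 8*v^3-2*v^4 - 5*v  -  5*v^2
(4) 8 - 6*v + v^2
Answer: 1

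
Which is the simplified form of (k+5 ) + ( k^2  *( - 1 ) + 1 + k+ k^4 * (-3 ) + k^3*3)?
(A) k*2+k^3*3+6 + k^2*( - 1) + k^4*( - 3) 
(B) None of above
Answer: A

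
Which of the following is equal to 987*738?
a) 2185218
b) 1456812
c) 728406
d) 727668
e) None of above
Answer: c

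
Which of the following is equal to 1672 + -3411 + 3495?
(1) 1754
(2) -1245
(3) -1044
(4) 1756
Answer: 4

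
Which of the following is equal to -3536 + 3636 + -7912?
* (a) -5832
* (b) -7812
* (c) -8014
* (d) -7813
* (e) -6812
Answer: b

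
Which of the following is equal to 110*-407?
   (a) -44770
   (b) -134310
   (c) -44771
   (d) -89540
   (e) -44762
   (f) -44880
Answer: a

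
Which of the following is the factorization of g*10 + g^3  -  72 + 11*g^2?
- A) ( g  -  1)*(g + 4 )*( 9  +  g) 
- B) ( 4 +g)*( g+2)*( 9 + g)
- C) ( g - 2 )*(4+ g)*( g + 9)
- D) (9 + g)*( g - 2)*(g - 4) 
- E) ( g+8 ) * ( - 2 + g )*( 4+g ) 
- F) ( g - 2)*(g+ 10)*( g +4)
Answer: C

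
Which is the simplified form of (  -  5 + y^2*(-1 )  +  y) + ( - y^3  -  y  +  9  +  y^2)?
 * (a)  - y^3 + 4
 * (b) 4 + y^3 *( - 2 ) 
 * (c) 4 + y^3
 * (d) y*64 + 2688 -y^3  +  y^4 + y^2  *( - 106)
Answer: a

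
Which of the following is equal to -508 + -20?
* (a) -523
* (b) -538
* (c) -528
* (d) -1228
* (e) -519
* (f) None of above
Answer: c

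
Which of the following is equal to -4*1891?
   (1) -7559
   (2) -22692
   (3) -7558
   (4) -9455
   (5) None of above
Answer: 5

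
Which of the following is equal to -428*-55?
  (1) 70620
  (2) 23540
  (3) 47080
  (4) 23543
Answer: 2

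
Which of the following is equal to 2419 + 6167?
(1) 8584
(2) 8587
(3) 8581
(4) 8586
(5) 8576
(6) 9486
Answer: 4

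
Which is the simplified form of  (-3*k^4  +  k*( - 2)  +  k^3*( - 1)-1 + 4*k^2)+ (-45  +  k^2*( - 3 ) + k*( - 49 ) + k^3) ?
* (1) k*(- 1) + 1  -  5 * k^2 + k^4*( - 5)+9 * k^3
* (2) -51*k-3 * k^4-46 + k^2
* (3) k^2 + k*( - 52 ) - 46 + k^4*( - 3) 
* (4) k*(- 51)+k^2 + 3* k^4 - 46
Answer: 2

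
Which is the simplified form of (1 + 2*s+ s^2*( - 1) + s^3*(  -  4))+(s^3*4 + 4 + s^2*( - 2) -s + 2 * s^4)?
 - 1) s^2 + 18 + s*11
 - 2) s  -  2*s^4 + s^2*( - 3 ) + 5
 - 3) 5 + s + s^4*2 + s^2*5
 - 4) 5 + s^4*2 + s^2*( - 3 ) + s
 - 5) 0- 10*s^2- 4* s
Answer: 4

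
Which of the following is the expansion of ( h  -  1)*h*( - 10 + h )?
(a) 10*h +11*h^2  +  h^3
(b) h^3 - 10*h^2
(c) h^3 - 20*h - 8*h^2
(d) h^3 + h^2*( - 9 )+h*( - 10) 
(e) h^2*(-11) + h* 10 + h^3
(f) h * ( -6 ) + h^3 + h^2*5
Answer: e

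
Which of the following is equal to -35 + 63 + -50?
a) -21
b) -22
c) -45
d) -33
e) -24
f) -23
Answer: b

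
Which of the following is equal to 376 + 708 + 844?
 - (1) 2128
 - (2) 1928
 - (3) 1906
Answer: 2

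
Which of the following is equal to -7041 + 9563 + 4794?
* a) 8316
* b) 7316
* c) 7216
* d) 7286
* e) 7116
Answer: b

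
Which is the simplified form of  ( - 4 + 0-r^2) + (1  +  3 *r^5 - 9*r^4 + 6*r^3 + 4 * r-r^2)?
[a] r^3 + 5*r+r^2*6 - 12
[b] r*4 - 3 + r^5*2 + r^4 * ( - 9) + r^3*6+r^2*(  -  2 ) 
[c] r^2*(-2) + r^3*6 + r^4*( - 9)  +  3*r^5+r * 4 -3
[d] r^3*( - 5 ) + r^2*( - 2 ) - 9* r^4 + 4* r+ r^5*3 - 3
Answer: c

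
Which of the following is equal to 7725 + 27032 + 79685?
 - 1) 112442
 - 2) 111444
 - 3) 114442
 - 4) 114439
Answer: 3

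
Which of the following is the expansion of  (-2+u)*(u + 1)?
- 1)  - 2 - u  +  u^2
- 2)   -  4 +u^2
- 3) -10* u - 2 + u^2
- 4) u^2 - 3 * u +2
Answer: 1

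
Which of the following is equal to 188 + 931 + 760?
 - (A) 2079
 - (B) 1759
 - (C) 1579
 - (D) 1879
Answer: D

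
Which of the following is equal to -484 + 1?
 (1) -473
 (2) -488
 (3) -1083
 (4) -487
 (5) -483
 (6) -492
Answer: 5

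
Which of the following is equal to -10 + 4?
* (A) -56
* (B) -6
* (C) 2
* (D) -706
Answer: B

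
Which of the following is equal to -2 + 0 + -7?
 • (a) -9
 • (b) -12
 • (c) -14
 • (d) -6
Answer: a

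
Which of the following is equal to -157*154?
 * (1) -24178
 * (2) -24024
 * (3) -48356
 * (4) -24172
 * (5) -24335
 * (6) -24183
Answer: 1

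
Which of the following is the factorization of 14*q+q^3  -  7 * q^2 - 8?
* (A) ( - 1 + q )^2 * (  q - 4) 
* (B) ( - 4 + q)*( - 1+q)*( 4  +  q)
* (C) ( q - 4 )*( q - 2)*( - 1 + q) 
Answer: C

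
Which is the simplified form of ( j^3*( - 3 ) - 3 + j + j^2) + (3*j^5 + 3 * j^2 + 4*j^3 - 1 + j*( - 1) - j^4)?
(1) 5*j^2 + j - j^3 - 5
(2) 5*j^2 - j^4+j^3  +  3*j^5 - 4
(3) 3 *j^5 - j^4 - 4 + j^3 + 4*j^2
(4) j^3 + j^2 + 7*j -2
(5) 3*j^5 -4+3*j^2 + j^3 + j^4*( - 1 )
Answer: 3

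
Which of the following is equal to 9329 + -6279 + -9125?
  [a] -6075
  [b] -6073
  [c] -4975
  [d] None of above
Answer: a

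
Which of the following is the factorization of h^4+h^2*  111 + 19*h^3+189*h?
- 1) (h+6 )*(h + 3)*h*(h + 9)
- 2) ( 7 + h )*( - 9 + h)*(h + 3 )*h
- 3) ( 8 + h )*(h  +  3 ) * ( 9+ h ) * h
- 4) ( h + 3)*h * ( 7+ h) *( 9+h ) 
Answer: 4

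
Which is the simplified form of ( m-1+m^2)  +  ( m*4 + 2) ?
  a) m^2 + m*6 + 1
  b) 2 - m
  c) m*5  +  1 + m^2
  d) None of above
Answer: c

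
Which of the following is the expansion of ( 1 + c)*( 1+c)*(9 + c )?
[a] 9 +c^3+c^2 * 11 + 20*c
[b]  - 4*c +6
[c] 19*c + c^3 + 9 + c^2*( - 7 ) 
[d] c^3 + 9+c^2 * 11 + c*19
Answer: d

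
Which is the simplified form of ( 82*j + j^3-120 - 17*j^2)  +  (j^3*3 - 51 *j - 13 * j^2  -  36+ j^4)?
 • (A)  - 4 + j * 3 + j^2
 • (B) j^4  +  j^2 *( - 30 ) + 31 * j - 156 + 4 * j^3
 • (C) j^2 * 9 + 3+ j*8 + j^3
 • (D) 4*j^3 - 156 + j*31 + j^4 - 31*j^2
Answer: B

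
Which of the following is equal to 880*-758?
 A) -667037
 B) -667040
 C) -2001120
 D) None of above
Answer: B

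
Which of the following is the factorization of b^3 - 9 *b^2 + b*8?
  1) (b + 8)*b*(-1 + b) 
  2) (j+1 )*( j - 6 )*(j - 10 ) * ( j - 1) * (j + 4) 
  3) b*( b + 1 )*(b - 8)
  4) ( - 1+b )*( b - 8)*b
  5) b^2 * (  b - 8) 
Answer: 4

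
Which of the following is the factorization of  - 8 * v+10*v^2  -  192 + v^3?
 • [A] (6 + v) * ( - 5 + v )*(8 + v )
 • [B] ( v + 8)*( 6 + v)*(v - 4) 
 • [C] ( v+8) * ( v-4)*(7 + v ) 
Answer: B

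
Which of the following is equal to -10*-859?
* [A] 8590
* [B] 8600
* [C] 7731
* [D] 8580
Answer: A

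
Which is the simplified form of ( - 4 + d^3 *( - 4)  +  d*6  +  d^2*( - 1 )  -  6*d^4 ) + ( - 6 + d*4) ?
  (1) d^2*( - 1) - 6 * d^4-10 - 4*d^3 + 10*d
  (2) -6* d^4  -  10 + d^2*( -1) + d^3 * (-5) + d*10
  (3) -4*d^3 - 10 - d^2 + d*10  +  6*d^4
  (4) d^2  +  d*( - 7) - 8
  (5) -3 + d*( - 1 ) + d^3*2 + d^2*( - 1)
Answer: 1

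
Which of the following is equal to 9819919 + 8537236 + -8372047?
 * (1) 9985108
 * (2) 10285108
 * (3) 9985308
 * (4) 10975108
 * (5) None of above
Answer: 1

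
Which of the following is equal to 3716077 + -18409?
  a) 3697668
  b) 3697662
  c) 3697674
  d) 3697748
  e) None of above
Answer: a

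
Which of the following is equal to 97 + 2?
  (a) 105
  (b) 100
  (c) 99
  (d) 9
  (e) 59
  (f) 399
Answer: c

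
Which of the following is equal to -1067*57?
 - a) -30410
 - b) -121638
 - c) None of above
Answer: c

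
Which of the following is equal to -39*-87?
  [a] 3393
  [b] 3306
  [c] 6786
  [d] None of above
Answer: a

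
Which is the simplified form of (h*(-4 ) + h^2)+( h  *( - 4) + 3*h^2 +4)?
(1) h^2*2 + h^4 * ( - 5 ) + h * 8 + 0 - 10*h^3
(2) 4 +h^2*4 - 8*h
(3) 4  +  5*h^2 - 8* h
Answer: 2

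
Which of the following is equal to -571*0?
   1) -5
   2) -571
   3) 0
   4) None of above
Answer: 3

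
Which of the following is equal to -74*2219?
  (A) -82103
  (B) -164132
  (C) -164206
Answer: C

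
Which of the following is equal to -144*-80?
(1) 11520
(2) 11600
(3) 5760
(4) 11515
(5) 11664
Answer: 1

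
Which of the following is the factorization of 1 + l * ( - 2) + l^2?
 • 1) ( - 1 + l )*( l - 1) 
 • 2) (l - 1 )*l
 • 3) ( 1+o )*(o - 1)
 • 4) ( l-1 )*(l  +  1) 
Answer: 1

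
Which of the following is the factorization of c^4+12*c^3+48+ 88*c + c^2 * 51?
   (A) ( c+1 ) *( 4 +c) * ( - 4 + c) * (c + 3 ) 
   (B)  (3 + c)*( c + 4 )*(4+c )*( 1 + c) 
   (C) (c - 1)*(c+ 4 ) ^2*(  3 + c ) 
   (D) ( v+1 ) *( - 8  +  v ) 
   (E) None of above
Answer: B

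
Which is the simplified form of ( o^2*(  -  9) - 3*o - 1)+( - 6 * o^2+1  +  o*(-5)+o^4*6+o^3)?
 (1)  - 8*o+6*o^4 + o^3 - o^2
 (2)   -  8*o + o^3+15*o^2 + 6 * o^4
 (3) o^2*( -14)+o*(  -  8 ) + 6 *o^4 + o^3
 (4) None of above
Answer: 4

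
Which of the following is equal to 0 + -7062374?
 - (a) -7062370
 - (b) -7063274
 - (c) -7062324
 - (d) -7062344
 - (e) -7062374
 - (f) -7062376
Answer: e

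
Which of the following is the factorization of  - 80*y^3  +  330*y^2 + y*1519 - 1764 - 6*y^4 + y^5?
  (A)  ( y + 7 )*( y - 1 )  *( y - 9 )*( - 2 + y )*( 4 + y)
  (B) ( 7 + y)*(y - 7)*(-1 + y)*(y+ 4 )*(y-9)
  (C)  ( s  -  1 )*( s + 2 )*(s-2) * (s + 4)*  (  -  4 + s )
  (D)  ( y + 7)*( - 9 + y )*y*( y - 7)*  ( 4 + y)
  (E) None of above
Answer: B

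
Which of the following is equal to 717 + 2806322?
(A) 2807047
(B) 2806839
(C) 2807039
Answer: C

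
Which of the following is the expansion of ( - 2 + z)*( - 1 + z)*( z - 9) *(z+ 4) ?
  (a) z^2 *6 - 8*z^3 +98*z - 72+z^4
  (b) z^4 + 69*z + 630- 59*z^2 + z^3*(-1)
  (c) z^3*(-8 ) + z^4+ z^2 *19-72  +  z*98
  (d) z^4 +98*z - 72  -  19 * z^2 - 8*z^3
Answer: d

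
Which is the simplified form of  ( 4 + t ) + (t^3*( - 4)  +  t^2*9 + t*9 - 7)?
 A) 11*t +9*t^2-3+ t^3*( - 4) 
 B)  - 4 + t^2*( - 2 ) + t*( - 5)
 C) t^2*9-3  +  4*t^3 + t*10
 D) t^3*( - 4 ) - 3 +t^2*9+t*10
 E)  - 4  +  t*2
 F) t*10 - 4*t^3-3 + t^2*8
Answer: D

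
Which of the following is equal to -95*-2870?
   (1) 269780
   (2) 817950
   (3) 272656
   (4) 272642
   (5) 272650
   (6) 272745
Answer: 5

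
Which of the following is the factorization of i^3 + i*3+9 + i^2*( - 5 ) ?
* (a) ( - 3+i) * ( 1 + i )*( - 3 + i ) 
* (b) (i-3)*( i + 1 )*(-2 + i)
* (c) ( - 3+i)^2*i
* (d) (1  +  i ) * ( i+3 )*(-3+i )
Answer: a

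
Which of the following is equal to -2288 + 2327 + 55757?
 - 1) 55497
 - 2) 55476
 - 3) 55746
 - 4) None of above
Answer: 4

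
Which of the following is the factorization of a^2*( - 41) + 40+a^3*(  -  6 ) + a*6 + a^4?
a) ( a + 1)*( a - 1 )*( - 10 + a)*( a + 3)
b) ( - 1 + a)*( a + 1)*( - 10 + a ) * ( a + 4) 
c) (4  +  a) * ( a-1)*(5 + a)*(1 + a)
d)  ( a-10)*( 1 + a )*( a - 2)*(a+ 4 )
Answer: b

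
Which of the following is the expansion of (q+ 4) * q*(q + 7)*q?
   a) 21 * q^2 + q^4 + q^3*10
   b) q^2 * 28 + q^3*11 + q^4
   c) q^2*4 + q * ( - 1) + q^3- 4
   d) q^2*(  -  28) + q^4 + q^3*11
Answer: b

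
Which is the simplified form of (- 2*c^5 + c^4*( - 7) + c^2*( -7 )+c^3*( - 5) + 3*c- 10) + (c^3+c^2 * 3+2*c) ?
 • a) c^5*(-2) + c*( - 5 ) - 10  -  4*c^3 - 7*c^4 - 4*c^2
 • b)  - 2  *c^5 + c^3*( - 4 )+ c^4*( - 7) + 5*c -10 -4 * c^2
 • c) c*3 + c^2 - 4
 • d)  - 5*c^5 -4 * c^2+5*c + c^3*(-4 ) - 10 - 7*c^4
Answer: b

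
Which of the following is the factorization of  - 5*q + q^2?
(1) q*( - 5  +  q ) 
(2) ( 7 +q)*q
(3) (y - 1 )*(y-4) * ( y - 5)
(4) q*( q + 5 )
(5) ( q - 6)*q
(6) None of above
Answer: 1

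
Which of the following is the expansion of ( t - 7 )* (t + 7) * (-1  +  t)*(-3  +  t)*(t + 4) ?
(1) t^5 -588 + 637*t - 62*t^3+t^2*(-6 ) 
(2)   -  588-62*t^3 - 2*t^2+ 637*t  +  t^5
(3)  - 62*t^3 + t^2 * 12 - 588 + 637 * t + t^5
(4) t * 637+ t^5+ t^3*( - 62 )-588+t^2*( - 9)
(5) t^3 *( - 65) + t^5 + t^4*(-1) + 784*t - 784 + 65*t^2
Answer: 3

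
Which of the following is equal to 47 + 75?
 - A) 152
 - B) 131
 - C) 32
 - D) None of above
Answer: D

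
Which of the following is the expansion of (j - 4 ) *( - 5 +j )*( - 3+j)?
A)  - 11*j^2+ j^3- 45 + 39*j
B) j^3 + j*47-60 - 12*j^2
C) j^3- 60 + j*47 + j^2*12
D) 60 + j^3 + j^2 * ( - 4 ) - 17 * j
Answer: B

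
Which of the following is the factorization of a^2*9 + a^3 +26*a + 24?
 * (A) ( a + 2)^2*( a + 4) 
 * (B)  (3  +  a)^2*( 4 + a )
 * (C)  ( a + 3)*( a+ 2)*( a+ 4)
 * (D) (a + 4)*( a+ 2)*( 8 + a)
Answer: C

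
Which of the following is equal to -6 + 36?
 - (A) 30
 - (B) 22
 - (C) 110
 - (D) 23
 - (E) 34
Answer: A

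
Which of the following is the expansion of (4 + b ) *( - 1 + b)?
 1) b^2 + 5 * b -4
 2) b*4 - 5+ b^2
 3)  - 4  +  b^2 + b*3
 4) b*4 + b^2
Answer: 3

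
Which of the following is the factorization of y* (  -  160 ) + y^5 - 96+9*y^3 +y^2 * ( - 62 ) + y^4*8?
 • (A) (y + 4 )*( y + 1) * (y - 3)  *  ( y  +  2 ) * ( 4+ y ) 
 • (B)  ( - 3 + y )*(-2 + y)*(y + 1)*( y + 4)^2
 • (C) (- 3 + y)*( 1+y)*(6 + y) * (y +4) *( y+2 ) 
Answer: A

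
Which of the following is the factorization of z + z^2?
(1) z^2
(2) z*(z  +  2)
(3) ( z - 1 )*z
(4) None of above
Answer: 4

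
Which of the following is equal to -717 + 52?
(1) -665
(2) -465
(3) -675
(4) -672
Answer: 1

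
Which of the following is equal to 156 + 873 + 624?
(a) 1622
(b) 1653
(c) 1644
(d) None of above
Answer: b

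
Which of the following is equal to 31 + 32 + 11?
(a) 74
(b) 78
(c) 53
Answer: a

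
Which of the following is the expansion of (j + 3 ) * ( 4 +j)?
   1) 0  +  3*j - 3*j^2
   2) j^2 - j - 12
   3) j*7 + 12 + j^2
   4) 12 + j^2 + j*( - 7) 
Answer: 3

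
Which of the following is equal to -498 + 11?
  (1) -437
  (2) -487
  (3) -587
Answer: 2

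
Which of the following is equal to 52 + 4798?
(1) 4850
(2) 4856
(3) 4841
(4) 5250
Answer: 1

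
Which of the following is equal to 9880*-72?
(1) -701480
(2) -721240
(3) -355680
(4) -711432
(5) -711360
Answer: 5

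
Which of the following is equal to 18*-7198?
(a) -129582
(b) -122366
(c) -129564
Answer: c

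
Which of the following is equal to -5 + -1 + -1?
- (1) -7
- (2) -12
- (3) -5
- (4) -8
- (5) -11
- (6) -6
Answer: 1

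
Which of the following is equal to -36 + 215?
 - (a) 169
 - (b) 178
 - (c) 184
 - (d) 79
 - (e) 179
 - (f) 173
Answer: e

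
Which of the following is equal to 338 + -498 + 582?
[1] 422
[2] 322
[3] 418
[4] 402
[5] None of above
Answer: 1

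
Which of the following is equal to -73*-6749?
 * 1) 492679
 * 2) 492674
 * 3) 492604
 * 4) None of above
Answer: 4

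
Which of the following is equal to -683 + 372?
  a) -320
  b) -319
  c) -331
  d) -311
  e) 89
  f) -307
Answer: d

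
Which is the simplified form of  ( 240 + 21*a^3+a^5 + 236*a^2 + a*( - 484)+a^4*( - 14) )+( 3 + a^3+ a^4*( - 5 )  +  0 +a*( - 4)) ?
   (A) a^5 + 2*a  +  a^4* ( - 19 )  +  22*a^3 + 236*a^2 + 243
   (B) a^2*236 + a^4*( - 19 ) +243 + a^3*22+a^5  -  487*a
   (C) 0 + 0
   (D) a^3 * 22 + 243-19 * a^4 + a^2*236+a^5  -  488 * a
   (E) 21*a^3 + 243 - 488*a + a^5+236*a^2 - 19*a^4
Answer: D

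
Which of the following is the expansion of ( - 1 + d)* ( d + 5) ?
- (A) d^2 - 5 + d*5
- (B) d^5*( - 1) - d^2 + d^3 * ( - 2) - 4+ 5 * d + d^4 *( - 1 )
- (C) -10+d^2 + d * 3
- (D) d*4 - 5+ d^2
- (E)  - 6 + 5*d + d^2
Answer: D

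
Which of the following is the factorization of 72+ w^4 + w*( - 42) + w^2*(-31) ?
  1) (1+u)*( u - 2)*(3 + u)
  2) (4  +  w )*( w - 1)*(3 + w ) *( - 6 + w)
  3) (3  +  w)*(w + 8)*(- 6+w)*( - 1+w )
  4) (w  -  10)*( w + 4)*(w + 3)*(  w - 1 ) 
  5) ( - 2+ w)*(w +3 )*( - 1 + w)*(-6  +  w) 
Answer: 2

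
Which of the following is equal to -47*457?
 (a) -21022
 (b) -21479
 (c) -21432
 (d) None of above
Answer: b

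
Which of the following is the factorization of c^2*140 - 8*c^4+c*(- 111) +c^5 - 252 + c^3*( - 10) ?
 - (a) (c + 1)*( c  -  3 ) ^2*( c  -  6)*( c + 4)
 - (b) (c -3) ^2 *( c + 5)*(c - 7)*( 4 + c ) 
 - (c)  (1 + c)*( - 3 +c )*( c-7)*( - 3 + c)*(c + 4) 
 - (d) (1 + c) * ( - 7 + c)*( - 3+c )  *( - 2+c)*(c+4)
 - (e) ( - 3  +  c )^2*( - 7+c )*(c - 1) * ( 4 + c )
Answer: c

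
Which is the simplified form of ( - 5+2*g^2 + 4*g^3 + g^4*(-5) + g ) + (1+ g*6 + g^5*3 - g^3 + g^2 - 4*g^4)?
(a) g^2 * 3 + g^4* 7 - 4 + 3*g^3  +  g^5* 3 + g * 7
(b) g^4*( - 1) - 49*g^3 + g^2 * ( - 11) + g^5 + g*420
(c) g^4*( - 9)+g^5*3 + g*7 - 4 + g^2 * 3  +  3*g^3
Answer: c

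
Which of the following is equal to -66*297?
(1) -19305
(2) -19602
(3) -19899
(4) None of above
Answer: 2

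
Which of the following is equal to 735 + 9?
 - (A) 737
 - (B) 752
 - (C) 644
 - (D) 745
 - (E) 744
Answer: E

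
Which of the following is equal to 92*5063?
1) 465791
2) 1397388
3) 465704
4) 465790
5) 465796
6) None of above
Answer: 5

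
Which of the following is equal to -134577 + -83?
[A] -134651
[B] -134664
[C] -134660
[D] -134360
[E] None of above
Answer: C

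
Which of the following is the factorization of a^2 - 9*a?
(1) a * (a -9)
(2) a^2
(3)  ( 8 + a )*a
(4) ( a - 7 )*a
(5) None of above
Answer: 1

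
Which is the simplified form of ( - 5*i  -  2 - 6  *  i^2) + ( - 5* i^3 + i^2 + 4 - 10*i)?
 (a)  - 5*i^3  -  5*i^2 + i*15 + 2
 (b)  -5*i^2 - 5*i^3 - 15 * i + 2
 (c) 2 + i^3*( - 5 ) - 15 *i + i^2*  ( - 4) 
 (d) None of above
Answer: b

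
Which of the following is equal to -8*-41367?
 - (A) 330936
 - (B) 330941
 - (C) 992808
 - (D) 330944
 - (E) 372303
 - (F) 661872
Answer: A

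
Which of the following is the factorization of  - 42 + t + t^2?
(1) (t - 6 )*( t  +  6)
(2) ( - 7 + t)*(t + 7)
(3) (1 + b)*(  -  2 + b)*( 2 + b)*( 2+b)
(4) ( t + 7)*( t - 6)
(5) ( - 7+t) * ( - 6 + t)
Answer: 4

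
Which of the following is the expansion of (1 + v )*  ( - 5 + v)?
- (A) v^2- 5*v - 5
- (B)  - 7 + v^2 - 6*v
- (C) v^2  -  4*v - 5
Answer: C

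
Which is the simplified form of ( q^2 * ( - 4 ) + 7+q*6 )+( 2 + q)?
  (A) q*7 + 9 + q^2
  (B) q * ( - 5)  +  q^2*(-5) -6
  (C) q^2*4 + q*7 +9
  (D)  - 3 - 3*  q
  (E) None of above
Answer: E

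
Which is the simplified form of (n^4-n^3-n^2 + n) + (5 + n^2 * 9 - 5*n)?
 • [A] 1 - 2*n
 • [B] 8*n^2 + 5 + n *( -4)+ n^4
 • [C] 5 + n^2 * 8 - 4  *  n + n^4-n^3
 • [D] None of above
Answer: C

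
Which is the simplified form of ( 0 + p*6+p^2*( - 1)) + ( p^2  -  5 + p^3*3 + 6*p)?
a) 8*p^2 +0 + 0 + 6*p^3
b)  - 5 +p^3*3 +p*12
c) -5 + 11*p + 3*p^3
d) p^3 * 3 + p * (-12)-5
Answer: b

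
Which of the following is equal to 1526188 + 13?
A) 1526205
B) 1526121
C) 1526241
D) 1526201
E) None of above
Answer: D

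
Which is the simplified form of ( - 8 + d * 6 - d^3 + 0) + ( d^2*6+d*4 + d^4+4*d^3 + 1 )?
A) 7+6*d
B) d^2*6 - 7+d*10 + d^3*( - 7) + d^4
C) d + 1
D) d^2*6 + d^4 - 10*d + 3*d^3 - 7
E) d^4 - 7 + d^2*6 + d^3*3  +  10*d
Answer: E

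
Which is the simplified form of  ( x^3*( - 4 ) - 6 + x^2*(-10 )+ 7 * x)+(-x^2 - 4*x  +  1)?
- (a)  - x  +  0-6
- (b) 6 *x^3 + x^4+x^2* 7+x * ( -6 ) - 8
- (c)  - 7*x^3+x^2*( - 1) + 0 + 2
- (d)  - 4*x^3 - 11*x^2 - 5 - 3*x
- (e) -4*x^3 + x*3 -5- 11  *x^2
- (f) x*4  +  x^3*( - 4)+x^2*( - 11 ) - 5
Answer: e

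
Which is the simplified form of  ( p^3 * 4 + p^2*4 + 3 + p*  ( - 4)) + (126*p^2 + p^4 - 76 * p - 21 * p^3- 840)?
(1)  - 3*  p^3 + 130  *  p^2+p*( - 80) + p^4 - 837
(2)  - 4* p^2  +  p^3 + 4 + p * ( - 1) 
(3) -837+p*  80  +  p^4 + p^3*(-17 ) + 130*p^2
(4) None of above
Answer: 4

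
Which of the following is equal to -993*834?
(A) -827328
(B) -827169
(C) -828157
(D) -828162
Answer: D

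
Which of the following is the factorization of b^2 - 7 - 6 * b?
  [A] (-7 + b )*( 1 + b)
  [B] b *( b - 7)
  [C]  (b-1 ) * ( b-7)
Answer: A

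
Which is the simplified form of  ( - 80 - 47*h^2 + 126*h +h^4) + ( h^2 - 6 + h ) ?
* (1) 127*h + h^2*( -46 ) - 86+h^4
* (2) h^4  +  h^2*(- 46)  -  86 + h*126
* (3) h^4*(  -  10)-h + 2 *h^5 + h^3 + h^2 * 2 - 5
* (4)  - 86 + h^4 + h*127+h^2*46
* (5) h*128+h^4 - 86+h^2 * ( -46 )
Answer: 1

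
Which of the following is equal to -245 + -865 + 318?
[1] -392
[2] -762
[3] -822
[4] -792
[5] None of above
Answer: 4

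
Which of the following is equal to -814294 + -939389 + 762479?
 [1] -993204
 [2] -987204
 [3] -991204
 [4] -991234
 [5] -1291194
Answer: 3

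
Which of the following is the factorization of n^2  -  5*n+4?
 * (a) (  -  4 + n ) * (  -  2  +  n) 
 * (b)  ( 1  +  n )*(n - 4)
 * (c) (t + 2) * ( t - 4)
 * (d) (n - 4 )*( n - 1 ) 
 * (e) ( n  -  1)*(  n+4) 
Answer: d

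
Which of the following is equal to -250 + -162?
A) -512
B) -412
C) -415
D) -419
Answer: B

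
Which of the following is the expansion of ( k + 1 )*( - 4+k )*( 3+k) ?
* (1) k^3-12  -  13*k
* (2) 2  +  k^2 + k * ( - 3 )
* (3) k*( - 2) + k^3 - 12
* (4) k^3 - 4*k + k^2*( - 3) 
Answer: 1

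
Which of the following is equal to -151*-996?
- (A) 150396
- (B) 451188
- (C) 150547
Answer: A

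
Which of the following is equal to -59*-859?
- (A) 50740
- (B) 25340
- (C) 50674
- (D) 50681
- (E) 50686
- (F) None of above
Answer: D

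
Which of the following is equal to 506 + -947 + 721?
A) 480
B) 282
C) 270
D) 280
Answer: D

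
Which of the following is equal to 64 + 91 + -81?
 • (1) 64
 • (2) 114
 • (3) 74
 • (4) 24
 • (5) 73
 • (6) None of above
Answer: 3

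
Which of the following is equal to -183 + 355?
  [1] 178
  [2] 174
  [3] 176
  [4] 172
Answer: 4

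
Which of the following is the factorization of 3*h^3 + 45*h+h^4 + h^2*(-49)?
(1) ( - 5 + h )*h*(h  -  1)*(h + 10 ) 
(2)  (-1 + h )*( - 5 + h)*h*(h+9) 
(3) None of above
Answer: 2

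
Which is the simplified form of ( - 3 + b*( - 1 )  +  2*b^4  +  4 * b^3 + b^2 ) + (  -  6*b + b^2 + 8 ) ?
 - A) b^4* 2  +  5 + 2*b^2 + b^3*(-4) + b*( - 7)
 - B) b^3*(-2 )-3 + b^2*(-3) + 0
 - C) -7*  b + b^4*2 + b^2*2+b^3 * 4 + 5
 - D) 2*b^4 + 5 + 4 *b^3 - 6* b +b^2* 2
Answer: C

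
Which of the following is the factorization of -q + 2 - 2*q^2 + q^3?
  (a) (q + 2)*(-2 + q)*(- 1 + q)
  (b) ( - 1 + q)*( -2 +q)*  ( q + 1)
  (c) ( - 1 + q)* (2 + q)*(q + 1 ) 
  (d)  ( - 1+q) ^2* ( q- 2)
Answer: b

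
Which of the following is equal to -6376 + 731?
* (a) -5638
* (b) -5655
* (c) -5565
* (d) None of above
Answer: d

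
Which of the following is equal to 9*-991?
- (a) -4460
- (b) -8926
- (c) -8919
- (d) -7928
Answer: c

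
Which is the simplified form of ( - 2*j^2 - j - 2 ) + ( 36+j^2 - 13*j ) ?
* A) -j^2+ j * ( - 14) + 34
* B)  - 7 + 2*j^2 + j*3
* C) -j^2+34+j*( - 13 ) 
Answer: A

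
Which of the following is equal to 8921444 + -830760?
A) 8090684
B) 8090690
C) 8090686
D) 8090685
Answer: A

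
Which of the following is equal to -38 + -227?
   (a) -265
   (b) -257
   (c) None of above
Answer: a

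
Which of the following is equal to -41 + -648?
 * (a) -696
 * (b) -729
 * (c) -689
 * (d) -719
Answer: c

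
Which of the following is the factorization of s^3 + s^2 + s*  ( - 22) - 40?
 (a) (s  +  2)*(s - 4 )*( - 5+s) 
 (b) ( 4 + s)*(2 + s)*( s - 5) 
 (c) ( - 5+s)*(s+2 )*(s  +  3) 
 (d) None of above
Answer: b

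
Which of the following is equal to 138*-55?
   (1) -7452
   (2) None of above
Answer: 2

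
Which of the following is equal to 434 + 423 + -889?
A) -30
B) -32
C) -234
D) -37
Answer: B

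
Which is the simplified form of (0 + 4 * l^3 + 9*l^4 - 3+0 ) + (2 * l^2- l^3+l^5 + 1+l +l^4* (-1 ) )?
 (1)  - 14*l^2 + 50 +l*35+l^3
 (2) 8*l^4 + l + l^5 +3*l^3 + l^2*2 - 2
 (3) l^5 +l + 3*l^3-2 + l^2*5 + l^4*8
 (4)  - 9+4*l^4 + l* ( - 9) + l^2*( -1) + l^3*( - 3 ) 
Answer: 2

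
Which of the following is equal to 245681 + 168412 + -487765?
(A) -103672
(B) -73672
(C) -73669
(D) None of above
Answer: B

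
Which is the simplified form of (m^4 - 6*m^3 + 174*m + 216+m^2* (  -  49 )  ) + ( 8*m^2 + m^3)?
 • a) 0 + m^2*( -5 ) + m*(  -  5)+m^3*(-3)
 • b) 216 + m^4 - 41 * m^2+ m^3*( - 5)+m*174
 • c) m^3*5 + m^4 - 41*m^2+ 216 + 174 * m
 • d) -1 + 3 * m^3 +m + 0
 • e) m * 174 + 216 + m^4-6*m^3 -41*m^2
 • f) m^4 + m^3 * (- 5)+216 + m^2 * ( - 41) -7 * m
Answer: b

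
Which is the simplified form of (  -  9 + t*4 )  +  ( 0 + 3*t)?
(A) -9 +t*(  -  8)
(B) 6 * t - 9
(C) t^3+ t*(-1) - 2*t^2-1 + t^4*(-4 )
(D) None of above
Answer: D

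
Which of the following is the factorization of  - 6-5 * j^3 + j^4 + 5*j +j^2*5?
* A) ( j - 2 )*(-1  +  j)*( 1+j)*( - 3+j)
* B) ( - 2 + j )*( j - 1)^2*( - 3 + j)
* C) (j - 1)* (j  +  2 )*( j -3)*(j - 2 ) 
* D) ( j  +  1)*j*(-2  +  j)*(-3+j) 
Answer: A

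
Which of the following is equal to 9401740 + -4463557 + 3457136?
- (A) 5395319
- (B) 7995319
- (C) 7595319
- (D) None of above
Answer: D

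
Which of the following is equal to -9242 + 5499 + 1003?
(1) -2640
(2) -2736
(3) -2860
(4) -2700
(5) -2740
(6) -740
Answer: 5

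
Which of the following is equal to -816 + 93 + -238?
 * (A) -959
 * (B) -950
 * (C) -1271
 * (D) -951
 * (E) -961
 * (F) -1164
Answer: E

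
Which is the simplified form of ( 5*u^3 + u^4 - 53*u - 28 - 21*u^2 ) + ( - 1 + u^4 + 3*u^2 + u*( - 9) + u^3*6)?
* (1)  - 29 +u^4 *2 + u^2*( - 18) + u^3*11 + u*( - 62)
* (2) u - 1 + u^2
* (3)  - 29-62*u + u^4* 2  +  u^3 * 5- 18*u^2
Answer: 1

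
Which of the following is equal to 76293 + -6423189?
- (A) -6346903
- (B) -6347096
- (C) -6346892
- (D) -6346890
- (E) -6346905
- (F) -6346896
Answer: F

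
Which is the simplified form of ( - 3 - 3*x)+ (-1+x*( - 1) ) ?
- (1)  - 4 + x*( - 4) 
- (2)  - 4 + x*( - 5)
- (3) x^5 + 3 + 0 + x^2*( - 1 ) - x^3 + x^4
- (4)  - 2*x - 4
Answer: 1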